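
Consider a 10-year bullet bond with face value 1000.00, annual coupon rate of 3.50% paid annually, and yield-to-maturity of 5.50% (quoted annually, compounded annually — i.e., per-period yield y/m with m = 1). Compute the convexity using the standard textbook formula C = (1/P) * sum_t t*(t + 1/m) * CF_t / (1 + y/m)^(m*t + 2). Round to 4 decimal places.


Coupon per period c = face * coupon_rate / m = 35.000000
Periods per year m = 1; per-period yield y/m = 0.055000
Number of cashflows N = 10
Cashflows (t years, CF_t, discount factor 1/(1+y/m)^(m*t), PV):
  t = 1.0000: CF_t = 35.000000, DF = 0.947867, PV = 33.175355
  t = 2.0000: CF_t = 35.000000, DF = 0.898452, PV = 31.445835
  t = 3.0000: CF_t = 35.000000, DF = 0.851614, PV = 29.806478
  t = 4.0000: CF_t = 35.000000, DF = 0.807217, PV = 28.252586
  t = 5.0000: CF_t = 35.000000, DF = 0.765134, PV = 26.779702
  t = 6.0000: CF_t = 35.000000, DF = 0.725246, PV = 25.383604
  t = 7.0000: CF_t = 35.000000, DF = 0.687437, PV = 24.060288
  t = 8.0000: CF_t = 35.000000, DF = 0.651599, PV = 22.805960
  t = 9.0000: CF_t = 35.000000, DF = 0.617629, PV = 21.617024
  t = 10.0000: CF_t = 1035.000000, DF = 0.585431, PV = 605.920650
Price P = sum_t PV_t = 849.247483
Convexity numerator sum_t t*(t + 1/m) * CF_t / (1+y/m)^(m*t + 2):
  t = 1.0000: term = 59.612956
  t = 2.0000: term = 169.515516
  t = 3.0000: term = 321.356429
  t = 4.0000: term = 507.672083
  t = 5.0000: term = 721.808649
  t = 6.0000: term = 957.850340
  t = 7.0000: term = 1210.553352
  t = 8.0000: term = 1475.285060
  t = 9.0000: term = 1747.968081
  t = 10.0000: term = 59882.995861
Convexity = (1/P) * sum = 67054.618327 / 849.247483 = 78.957689

Answer: Convexity = 78.9577


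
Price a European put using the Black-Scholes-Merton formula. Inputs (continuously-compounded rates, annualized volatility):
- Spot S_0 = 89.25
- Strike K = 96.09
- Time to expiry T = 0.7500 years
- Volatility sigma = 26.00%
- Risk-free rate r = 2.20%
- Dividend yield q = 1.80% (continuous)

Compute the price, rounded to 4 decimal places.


d1 = (ln(S/K) + (r - q + 0.5*sigma^2) * T) / (sigma * sqrt(T)) = -0.20204520
d2 = d1 - sigma * sqrt(T) = -0.42721180
exp(-rT) = 0.98363538; exp(-qT) = 0.98659072
P = K * exp(-rT) * N(-d2) - S_0 * exp(-qT) * N(-d1)
N(-d1) = 0.58005931; N(-d2) = 0.66538747
P = 96.0900 * 0.98363538 * 0.66538747 - 89.2500 * 0.98659072 * 0.58005931 = 11.8147

Answer: Price = 11.8147


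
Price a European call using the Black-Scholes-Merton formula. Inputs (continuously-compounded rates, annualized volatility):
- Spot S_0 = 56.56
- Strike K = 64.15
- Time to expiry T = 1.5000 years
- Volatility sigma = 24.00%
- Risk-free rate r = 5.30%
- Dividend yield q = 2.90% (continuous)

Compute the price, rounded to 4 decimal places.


Answer: Price = 4.3826

Derivation:
d1 = (ln(S/K) + (r - q + 0.5*sigma^2) * T) / (sigma * sqrt(T)) = -0.15895171
d2 = d1 - sigma * sqrt(T) = -0.45289048
exp(-rT) = 0.92357802; exp(-qT) = 0.95743255
C = S_0 * exp(-qT) * N(d1) - K * exp(-rT) * N(d2)
N(d1) = 0.43685346; N(d2) = 0.32531380
C = 56.5600 * 0.95743255 * 0.43685346 - 64.1500 * 0.92357802 * 0.32531380 = 4.3826


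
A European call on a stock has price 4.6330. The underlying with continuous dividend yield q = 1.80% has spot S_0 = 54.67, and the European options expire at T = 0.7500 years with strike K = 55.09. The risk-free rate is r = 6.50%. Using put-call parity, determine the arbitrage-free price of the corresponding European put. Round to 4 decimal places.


Answer: Put price = 3.1649

Derivation:
Put-call parity: C - P = S_0 * exp(-qT) - K * exp(-rT).
S_0 * exp(-qT) = 54.6700 * 0.98659072 = 53.93691446
K * exp(-rT) = 55.0900 * 0.95241920 = 52.46877399
P = C - S*exp(-qT) + K*exp(-rT)
P = 4.6330 - 53.93691446 + 52.46877399 = 3.1649


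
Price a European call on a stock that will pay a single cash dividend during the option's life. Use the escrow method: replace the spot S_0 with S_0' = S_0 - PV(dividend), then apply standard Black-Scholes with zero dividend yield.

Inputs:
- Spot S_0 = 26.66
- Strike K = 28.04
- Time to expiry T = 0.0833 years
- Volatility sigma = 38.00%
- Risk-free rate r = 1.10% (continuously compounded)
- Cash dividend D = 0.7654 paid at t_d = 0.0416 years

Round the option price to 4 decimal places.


Answer: Price = 0.4095

Derivation:
PV(D) = D * exp(-r * t_d) = 0.7654 * 0.99954250 = 0.76504983
S_0' = S_0 - PV(D) = 26.6600 - 0.76504983 = 25.89495017
d1 = (ln(S_0'/K) + (r + sigma^2/2)*T) / (sigma*sqrt(T)) = -0.66244618
d2 = d1 - sigma*sqrt(T) = -0.77212079
exp(-rT) = 0.99908412
N(d1) = 0.25384266; N(d2) = 0.22002144
C = S_0' * N(d1) - K * exp(-rT) * N(d2) = 25.89495017 * 0.25384266 - 28.0400 * 0.99908412 * 0.22002144 = 0.4095


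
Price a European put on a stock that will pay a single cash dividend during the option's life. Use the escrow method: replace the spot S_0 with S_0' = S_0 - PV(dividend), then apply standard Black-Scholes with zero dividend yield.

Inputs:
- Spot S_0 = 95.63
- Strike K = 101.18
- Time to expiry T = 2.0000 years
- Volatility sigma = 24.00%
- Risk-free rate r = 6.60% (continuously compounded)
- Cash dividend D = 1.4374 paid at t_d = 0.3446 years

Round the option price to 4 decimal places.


PV(D) = D * exp(-r * t_d) = 1.4374 * 0.97751309 = 1.40507731
S_0' = S_0 - PV(D) = 95.6300 - 1.40507731 = 94.22492269
d1 = (ln(S_0'/K) + (r + sigma^2/2)*T) / (sigma*sqrt(T)) = 0.34879106
d2 = d1 - sigma*sqrt(T) = 0.00937980
exp(-rT) = 0.87634100
N(-d1) = 0.36362309; N(-d2) = 0.49625806
P = K * exp(-rT) * N(-d2) - S_0' * N(-d1) = 101.1800 * 0.87634100 * 0.49625806 - 94.22492269 * 0.36362309 = 9.7399

Answer: Price = 9.7399


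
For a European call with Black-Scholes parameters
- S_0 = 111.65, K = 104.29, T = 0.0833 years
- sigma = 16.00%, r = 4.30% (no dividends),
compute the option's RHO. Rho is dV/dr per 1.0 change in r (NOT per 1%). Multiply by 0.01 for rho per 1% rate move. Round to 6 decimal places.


d1 = 1.5773832355; d2 = 1.5312044525
phi(d1) = 0.1149788053; exp(-qT) = 1.0000000000; exp(-rT) = 0.9964245074
N(d2) = 0.9371405646
Rho = K*T*exp(-rT)*N(d2) = 104.2900 * 0.0833 * 0.9964245074 * 0.9371405646 = 8.112166

Answer: Rho = 8.112166


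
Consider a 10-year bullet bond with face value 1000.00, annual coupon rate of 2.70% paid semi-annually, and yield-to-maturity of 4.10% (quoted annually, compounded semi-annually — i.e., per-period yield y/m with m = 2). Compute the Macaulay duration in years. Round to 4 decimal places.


Coupon per period c = face * coupon_rate / m = 13.500000
Periods per year m = 2; per-period yield y/m = 0.020500
Number of cashflows N = 20
Cashflows (t years, CF_t, discount factor 1/(1+y/m)^(m*t), PV):
  t = 0.5000: CF_t = 13.500000, DF = 0.979912, PV = 13.228809
  t = 1.0000: CF_t = 13.500000, DF = 0.960227, PV = 12.963067
  t = 1.5000: CF_t = 13.500000, DF = 0.940938, PV = 12.702662
  t = 2.0000: CF_t = 13.500000, DF = 0.922036, PV = 12.447488
  t = 2.5000: CF_t = 13.500000, DF = 0.903514, PV = 12.197441
  t = 3.0000: CF_t = 13.500000, DF = 0.885364, PV = 11.952416
  t = 3.5000: CF_t = 13.500000, DF = 0.867579, PV = 11.712314
  t = 4.0000: CF_t = 13.500000, DF = 0.850151, PV = 11.477035
  t = 4.5000: CF_t = 13.500000, DF = 0.833073, PV = 11.246482
  t = 5.0000: CF_t = 13.500000, DF = 0.816338, PV = 11.020560
  t = 5.5000: CF_t = 13.500000, DF = 0.799939, PV = 10.799177
  t = 6.0000: CF_t = 13.500000, DF = 0.783870, PV = 10.582241
  t = 6.5000: CF_t = 13.500000, DF = 0.768123, PV = 10.369663
  t = 7.0000: CF_t = 13.500000, DF = 0.752693, PV = 10.161355
  t = 7.5000: CF_t = 13.500000, DF = 0.737573, PV = 9.957232
  t = 8.0000: CF_t = 13.500000, DF = 0.722756, PV = 9.757209
  t = 8.5000: CF_t = 13.500000, DF = 0.708237, PV = 9.561205
  t = 9.0000: CF_t = 13.500000, DF = 0.694010, PV = 9.369137
  t = 9.5000: CF_t = 13.500000, DF = 0.680069, PV = 9.180928
  t = 10.0000: CF_t = 1013.500000, DF = 0.666407, PV = 675.403912
Price P = sum_t PV_t = 886.090336
Macaulay numerator sum_t t * PV_t:
  t * PV_t at t = 0.5000: 6.614405
  t * PV_t at t = 1.0000: 12.963067
  t * PV_t at t = 1.5000: 19.053993
  t * PV_t at t = 2.0000: 24.894977
  t * PV_t at t = 2.5000: 30.493602
  t * PV_t at t = 3.0000: 35.857249
  t * PV_t at t = 3.5000: 40.993099
  t * PV_t at t = 4.0000: 45.908139
  t * PV_t at t = 4.5000: 50.609168
  t * PV_t at t = 5.0000: 55.102802
  t * PV_t at t = 5.5000: 59.395475
  t * PV_t at t = 6.0000: 63.493448
  t * PV_t at t = 6.5000: 67.402811
  t * PV_t at t = 7.0000: 71.129488
  t * PV_t at t = 7.5000: 74.679241
  t * PV_t at t = 8.0000: 78.057675
  t * PV_t at t = 8.5000: 81.270240
  t * PV_t at t = 9.0000: 84.322236
  t * PV_t at t = 9.5000: 87.218819
  t * PV_t at t = 10.0000: 6754.039123
Macaulay duration D = (sum_t t * PV_t) / P = 7743.499056 / 886.090336 = 8.738950

Answer: Macaulay duration = 8.7389 years


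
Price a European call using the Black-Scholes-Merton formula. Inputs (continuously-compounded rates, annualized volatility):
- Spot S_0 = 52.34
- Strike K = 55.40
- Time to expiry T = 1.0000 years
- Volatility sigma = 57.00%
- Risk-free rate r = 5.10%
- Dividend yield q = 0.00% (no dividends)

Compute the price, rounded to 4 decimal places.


Answer: Price = 11.6249

Derivation:
d1 = (ln(S/K) + (r - q + 0.5*sigma^2) * T) / (sigma * sqrt(T)) = 0.27479176
d2 = d1 - sigma * sqrt(T) = -0.29520824
exp(-rT) = 0.95027867; exp(-qT) = 1.00000000
C = S_0 * exp(-qT) * N(d1) - K * exp(-rT) * N(d2)
N(d1) = 0.60826189; N(d2) = 0.38391740
C = 52.3400 * 1.00000000 * 0.60826189 - 55.4000 * 0.95027867 * 0.38391740 = 11.6249


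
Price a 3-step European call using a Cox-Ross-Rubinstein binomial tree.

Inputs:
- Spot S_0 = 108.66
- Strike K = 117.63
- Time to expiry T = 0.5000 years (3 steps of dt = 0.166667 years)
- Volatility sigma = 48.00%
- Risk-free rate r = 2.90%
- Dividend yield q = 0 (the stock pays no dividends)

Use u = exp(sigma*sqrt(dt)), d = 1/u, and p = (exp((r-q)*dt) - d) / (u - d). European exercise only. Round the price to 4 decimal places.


Answer: Price = V(0,0) = 12.6090

Derivation:
dt = T/N = 0.166667
u = exp(sigma*sqrt(dt)) = 1.216477; d = 1/u = 0.822046
p = (exp((r-q)*dt) - d) / (u - d) = 0.463450
Discount per step: exp(-r*dt) = 0.995178
Stock lattice S(k, i) with i counting down-moves:
  k=0: S(0,0) = 108.6600
  k=1: S(1,0) = 132.1824; S(1,1) = 89.3235
  k=2: S(2,0) = 160.7969; S(2,1) = 108.6600; S(2,2) = 73.4280
  k=3: S(3,0) = 195.6058; S(3,1) = 132.1824; S(3,2) = 89.3235; S(3,3) = 60.3612
Terminal payoffs V(N, i) = max(S_T - K, 0):
  V(3,0) = 77.975775; V(3,1) = 14.552418; V(3,2) = 0.000000; V(3,3) = 0.000000
Backward induction: V(k, i) = exp(-r*dt) * [p * V(k+1, i) + (1-p) * V(k+1, i+1)].
  V(2,0) = exp(-r*dt) * [p*77.975775 + (1-p)*14.552418] = 43.734077
  V(2,1) = exp(-r*dt) * [p*14.552418 + (1-p)*0.000000] = 6.711798
  V(2,2) = exp(-r*dt) * [p*0.000000 + (1-p)*0.000000] = 0.000000
  V(1,0) = exp(-r*dt) * [p*43.734077 + (1-p)*6.711798] = 23.754680
  V(1,1) = exp(-r*dt) * [p*6.711798 + (1-p)*0.000000] = 3.095585
  V(0,0) = exp(-r*dt) * [p*23.754680 + (1-p)*3.095585] = 12.608951


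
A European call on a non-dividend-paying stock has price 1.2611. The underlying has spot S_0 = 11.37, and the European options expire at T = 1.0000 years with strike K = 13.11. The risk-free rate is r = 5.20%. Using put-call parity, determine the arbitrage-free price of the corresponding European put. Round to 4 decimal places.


Answer: Put price = 2.3368

Derivation:
Put-call parity: C - P = S_0 * exp(-qT) - K * exp(-rT).
S_0 * exp(-qT) = 11.3700 * 1.00000000 = 11.37000000
K * exp(-rT) = 13.1100 * 0.94932887 = 12.44570144
P = C - S*exp(-qT) + K*exp(-rT)
P = 1.2611 - 11.37000000 + 12.44570144 = 2.3368


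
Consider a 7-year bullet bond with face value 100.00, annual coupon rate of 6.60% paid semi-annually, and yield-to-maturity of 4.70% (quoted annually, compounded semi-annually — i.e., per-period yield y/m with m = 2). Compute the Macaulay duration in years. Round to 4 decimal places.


Coupon per period c = face * coupon_rate / m = 3.300000
Periods per year m = 2; per-period yield y/m = 0.023500
Number of cashflows N = 14
Cashflows (t years, CF_t, discount factor 1/(1+y/m)^(m*t), PV):
  t = 0.5000: CF_t = 3.300000, DF = 0.977040, PV = 3.224231
  t = 1.0000: CF_t = 3.300000, DF = 0.954606, PV = 3.150201
  t = 1.5000: CF_t = 3.300000, DF = 0.932688, PV = 3.077871
  t = 2.0000: CF_t = 3.300000, DF = 0.911273, PV = 3.007202
  t = 2.5000: CF_t = 3.300000, DF = 0.890350, PV = 2.938155
  t = 3.0000: CF_t = 3.300000, DF = 0.869907, PV = 2.870694
  t = 3.5000: CF_t = 3.300000, DF = 0.849934, PV = 2.804781
  t = 4.0000: CF_t = 3.300000, DF = 0.830419, PV = 2.740382
  t = 4.5000: CF_t = 3.300000, DF = 0.811352, PV = 2.677462
  t = 5.0000: CF_t = 3.300000, DF = 0.792723, PV = 2.615986
  t = 5.5000: CF_t = 3.300000, DF = 0.774522, PV = 2.555922
  t = 6.0000: CF_t = 3.300000, DF = 0.756739, PV = 2.497237
  t = 6.5000: CF_t = 3.300000, DF = 0.739363, PV = 2.439899
  t = 7.0000: CF_t = 103.300000, DF = 0.722387, PV = 74.622615
Price P = sum_t PV_t = 111.222638
Macaulay numerator sum_t t * PV_t:
  t * PV_t at t = 0.5000: 1.612115
  t * PV_t at t = 1.0000: 3.150201
  t * PV_t at t = 1.5000: 4.616806
  t * PV_t at t = 2.0000: 6.014403
  t * PV_t at t = 2.5000: 7.345388
  t * PV_t at t = 3.0000: 8.612081
  t * PV_t at t = 3.5000: 9.816735
  t * PV_t at t = 4.0000: 10.961529
  t * PV_t at t = 4.5000: 12.048579
  t * PV_t at t = 5.0000: 13.079932
  t * PV_t at t = 5.5000: 14.057572
  t * PV_t at t = 6.0000: 14.983423
  t * PV_t at t = 6.5000: 15.859346
  t * PV_t at t = 7.0000: 522.358305
Macaulay duration D = (sum_t t * PV_t) / P = 644.516415 / 111.222638 = 5.794831

Answer: Macaulay duration = 5.7948 years


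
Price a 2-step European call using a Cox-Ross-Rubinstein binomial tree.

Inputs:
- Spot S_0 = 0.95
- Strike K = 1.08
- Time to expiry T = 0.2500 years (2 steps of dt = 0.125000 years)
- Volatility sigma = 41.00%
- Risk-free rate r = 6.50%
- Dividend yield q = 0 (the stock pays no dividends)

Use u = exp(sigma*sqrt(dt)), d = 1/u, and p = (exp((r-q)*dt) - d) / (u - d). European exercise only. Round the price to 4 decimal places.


Answer: Price = V(0,0) = 0.0451

Derivation:
dt = T/N = 0.125000
u = exp(sigma*sqrt(dt)) = 1.155990; d = 1/u = 0.865060
p = (exp((r-q)*dt) - d) / (u - d) = 0.491866
Discount per step: exp(-r*dt) = 0.991908
Stock lattice S(k, i) with i counting down-moves:
  k=0: S(0,0) = 0.9500
  k=1: S(1,0) = 1.0982; S(1,1) = 0.8218
  k=2: S(2,0) = 1.2695; S(2,1) = 0.9500; S(2,2) = 0.7109
Terminal payoffs V(N, i) = max(S_T - K, 0):
  V(2,0) = 0.189497; V(2,1) = 0.000000; V(2,2) = 0.000000
Backward induction: V(k, i) = exp(-r*dt) * [p * V(k+1, i) + (1-p) * V(k+1, i+1)].
  V(1,0) = exp(-r*dt) * [p*0.189497 + (1-p)*0.000000] = 0.092453
  V(1,1) = exp(-r*dt) * [p*0.000000 + (1-p)*0.000000] = 0.000000
  V(0,0) = exp(-r*dt) * [p*0.092453 + (1-p)*0.000000] = 0.045106


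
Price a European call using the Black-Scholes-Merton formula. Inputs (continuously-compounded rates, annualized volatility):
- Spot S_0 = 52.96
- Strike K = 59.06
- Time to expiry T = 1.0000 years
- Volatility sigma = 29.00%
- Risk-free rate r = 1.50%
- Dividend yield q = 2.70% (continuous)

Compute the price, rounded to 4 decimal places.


Answer: Price = 3.5479

Derivation:
d1 = (ln(S/K) + (r - q + 0.5*sigma^2) * T) / (sigma * sqrt(T)) = -0.27229988
d2 = d1 - sigma * sqrt(T) = -0.56229988
exp(-rT) = 0.98511194; exp(-qT) = 0.97336124
C = S_0 * exp(-qT) * N(d1) - K * exp(-rT) * N(d2)
N(d1) = 0.39269572; N(d2) = 0.28695586
C = 52.9600 * 0.97336124 * 0.39269572 - 59.0600 * 0.98511194 * 0.28695586 = 3.5479


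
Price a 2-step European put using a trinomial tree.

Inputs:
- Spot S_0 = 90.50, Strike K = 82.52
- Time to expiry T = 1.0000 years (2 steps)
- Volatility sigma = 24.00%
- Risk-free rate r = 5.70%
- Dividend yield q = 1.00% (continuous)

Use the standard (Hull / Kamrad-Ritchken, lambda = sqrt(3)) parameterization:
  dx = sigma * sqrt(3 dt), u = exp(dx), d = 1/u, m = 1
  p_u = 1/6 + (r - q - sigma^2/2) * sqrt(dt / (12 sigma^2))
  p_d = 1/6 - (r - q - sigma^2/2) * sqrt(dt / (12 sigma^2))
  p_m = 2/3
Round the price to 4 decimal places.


Answer: Price = V(0,0) = 3.5655

Derivation:
dt = T/N = 0.500000; dx = sigma*sqrt(3*dt) = 0.293939
u = exp(dx) = 1.341702; d = 1/u = 0.745322
p_u = 0.182146, p_m = 0.666667, p_d = 0.151187
Discount per step: exp(-r*dt) = 0.971902
Stock lattice S(k, j) with j the centered position index:
  k=0: S(0,+0) = 90.5000
  k=1: S(1,-1) = 67.4517; S(1,+0) = 90.5000; S(1,+1) = 121.4240
  k=2: S(2,-2) = 50.2732; S(2,-1) = 67.4517; S(2,+0) = 90.5000; S(2,+1) = 121.4240; S(2,+2) = 162.9148
Terminal payoffs V(N, j) = max(K - S_T, 0):
  V(2,-2) = 32.246791; V(2,-1) = 15.068348; V(2,+0) = 0.000000; V(2,+1) = 0.000000; V(2,+2) = 0.000000
Backward induction: V(k, j) = exp(-r*dt) * [p_u * V(k+1, j+1) + p_m * V(k+1, j) + p_d * V(k+1, j-1)]
  V(1,-1) = exp(-r*dt) * [p_u*0.000000 + p_m*15.068348 + p_d*32.246791] = 14.501627
  V(1,+0) = exp(-r*dt) * [p_u*0.000000 + p_m*0.000000 + p_d*15.068348] = 2.214131
  V(1,+1) = exp(-r*dt) * [p_u*0.000000 + p_m*0.000000 + p_d*0.000000] = 0.000000
  V(0,+0) = exp(-r*dt) * [p_u*0.000000 + p_m*2.214131 + p_d*14.501627] = 3.565471


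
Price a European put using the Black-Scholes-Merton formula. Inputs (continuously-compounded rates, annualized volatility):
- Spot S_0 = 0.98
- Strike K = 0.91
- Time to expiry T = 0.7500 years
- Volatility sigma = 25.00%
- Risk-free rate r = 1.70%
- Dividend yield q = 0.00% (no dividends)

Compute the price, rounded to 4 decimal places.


Answer: Price = 0.0466

Derivation:
d1 = (ln(S/K) + (r - q + 0.5*sigma^2) * T) / (sigma * sqrt(T)) = 0.50943296
d2 = d1 - sigma * sqrt(T) = 0.29292661
exp(-rT) = 0.98733094; exp(-qT) = 1.00000000
P = K * exp(-rT) * N(-d2) - S_0 * exp(-qT) * N(-d1)
N(-d1) = 0.30522439; N(-d2) = 0.38478912
P = 0.9100 * 0.98733094 * 0.38478912 - 0.9800 * 1.00000000 * 0.30522439 = 0.0466


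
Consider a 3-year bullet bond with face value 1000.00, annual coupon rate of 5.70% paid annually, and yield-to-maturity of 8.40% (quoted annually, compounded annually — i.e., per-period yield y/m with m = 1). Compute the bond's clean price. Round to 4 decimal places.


Answer: Price = 930.9175

Derivation:
Coupon per period c = face * coupon_rate / m = 57.000000
Periods per year m = 1; per-period yield y/m = 0.084000
Number of cashflows N = 3
Cashflows (t years, CF_t, discount factor 1/(1+y/m)^(m*t), PV):
  t = 1.0000: CF_t = 57.000000, DF = 0.922509, PV = 52.583026
  t = 2.0000: CF_t = 57.000000, DF = 0.851023, PV = 48.508326
  t = 3.0000: CF_t = 1057.000000, DF = 0.785077, PV = 829.826196
Price P = sum_t PV_t = 930.917549


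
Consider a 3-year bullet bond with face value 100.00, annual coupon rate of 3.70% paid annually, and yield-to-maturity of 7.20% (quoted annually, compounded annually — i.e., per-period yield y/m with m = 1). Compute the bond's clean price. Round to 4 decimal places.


Answer: Price = 90.8484

Derivation:
Coupon per period c = face * coupon_rate / m = 3.700000
Periods per year m = 1; per-period yield y/m = 0.072000
Number of cashflows N = 3
Cashflows (t years, CF_t, discount factor 1/(1+y/m)^(m*t), PV):
  t = 1.0000: CF_t = 3.700000, DF = 0.932836, PV = 3.451493
  t = 2.0000: CF_t = 3.700000, DF = 0.870183, PV = 3.219676
  t = 3.0000: CF_t = 103.700000, DF = 0.811738, PV = 84.177185
Price P = sum_t PV_t = 90.848354


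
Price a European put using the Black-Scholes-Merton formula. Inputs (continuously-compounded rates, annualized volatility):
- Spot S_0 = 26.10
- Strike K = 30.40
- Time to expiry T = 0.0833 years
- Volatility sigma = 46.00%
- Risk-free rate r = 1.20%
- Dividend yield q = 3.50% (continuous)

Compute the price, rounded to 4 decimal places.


Answer: Price = 4.5710

Derivation:
d1 = (ln(S/K) + (r - q + 0.5*sigma^2) * T) / (sigma * sqrt(T)) = -1.09675856
d2 = d1 - sigma * sqrt(T) = -1.22952256
exp(-rT) = 0.99900090; exp(-qT) = 0.99708875
P = K * exp(-rT) * N(-d2) - S_0 * exp(-qT) * N(-d1)
N(-d1) = 0.86362652; N(-d2) = 0.89056203
P = 30.4000 * 0.99900090 * 0.89056203 - 26.1000 * 0.99708875 * 0.86362652 = 4.5710


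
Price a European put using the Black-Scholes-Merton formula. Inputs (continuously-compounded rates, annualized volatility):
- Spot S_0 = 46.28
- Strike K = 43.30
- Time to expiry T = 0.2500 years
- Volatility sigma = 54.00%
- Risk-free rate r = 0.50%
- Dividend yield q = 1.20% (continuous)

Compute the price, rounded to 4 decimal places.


Answer: Price = 3.4885

Derivation:
d1 = (ln(S/K) + (r - q + 0.5*sigma^2) * T) / (sigma * sqrt(T)) = 0.37502692
d2 = d1 - sigma * sqrt(T) = 0.10502692
exp(-rT) = 0.99875078; exp(-qT) = 0.99700450
P = K * exp(-rT) * N(-d2) - S_0 * exp(-qT) * N(-d1)
N(-d1) = 0.35382022; N(-d2) = 0.45817723
P = 43.3000 * 0.99875078 * 0.45817723 - 46.2800 * 0.99700450 * 0.35382022 = 3.4885


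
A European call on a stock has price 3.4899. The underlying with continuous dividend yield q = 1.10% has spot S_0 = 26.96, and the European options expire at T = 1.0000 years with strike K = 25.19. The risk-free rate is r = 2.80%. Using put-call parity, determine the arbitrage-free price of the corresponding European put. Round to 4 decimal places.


Put-call parity: C - P = S_0 * exp(-qT) - K * exp(-rT).
S_0 * exp(-qT) = 26.9600 * 0.98906028 = 26.66506512
K * exp(-rT) = 25.1900 * 0.97238837 = 24.49446296
P = C - S*exp(-qT) + K*exp(-rT)
P = 3.4899 - 26.66506512 + 24.49446296 = 1.3193

Answer: Put price = 1.3193


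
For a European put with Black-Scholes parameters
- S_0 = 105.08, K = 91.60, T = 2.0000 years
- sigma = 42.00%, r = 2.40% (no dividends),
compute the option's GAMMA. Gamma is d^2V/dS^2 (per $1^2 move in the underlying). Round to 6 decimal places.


Answer: Gamma = 0.005310

Derivation:
d1 = 0.6089379567; d2 = 0.0149682605
phi(d1) = 0.3314291390; exp(-qT) = 1.0000000000; exp(-rT) = 0.9531337871
Gamma = exp(-qT) * phi(d1) / (S * sigma * sqrt(T)) = 1.0000000000 * 0.3314291390 / (105.0800 * 0.4200 * 1.4142135624) = 0.005310


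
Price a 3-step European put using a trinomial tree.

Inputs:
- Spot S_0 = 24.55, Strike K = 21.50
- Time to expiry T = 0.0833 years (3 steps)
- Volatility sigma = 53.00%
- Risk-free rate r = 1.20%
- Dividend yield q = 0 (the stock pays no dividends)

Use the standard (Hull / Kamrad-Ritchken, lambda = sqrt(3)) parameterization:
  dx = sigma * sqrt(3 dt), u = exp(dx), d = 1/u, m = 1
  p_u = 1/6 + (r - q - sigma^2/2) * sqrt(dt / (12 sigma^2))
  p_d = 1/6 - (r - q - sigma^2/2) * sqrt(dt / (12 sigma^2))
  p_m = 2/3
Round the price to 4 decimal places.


Answer: Price = V(0,0) = 0.3603

Derivation:
dt = T/N = 0.027767; dx = sigma*sqrt(3*dt) = 0.152967
u = exp(dx) = 1.165287; d = 1/u = 0.858158
p_u = 0.155009, p_m = 0.666667, p_d = 0.178325
Discount per step: exp(-r*dt) = 0.999667
Stock lattice S(k, j) with j the centered position index:
  k=0: S(0,+0) = 24.5500
  k=1: S(1,-1) = 21.0678; S(1,+0) = 24.5500; S(1,+1) = 28.6078
  k=2: S(2,-2) = 18.0795; S(2,-1) = 21.0678; S(2,+0) = 24.5500; S(2,+1) = 28.6078; S(2,+2) = 33.3363
  k=3: S(3,-3) = 15.5150; S(3,-2) = 18.0795; S(3,-1) = 21.0678; S(3,+0) = 24.5500; S(3,+1) = 28.6078; S(3,+2) = 33.3363; S(3,+3) = 38.8463
Terminal payoffs V(N, j) = max(K - S_T, 0):
  V(3,-3) = 5.984955; V(3,-2) = 3.420523; V(3,-1) = 0.432225; V(3,+0) = 0.000000; V(3,+1) = 0.000000; V(3,+2) = 0.000000; V(3,+3) = 0.000000
Backward induction: V(k, j) = exp(-r*dt) * [p_u * V(k+1, j+1) + p_m * V(k+1, j) + p_d * V(k+1, j-1)]
  V(2,-2) = exp(-r*dt) * [p_u*0.432225 + p_m*3.420523 + p_d*5.984955] = 3.413476
  V(2,-1) = exp(-r*dt) * [p_u*0.000000 + p_m*0.432225 + p_d*3.420523] = 0.897815
  V(2,+0) = exp(-r*dt) * [p_u*0.000000 + p_m*0.000000 + p_d*0.432225] = 0.077051
  V(2,+1) = exp(-r*dt) * [p_u*0.000000 + p_m*0.000000 + p_d*0.000000] = 0.000000
  V(2,+2) = exp(-r*dt) * [p_u*0.000000 + p_m*0.000000 + p_d*0.000000] = 0.000000
  V(1,-1) = exp(-r*dt) * [p_u*0.077051 + p_m*0.897815 + p_d*3.413476] = 1.218788
  V(1,+0) = exp(-r*dt) * [p_u*0.000000 + p_m*0.077051 + p_d*0.897815] = 0.211399
  V(1,+1) = exp(-r*dt) * [p_u*0.000000 + p_m*0.000000 + p_d*0.077051] = 0.013735
  V(0,+0) = exp(-r*dt) * [p_u*0.013735 + p_m*0.211399 + p_d*1.218788] = 0.360282


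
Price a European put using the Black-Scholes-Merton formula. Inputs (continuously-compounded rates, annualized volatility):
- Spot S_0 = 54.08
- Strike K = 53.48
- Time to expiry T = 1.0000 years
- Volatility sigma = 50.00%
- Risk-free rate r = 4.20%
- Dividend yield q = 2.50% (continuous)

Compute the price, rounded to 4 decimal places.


d1 = (ln(S/K) + (r - q + 0.5*sigma^2) * T) / (sigma * sqrt(T)) = 0.30631336
d2 = d1 - sigma * sqrt(T) = -0.19368664
exp(-rT) = 0.95886978; exp(-qT) = 0.97530991
P = K * exp(-rT) * N(-d2) - S_0 * exp(-qT) * N(-d1)
N(-d1) = 0.37968303; N(-d2) = 0.57678937
P = 53.4800 * 0.95886978 * 0.57678937 - 54.0800 * 0.97530991 * 0.37968303 = 9.5517

Answer: Price = 9.5517


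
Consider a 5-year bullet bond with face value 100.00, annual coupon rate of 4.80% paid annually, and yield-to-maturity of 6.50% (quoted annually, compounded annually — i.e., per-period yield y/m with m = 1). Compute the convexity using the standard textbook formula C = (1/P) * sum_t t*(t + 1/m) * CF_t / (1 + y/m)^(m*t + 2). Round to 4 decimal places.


Coupon per period c = face * coupon_rate / m = 4.800000
Periods per year m = 1; per-period yield y/m = 0.065000
Number of cashflows N = 5
Cashflows (t years, CF_t, discount factor 1/(1+y/m)^(m*t), PV):
  t = 1.0000: CF_t = 4.800000, DF = 0.938967, PV = 4.507042
  t = 2.0000: CF_t = 4.800000, DF = 0.881659, PV = 4.231965
  t = 3.0000: CF_t = 4.800000, DF = 0.827849, PV = 3.973676
  t = 4.0000: CF_t = 4.800000, DF = 0.777323, PV = 3.731151
  t = 5.0000: CF_t = 104.800000, DF = 0.729881, PV = 76.491512
Price P = sum_t PV_t = 92.935345
Convexity numerator sum_t t*(t + 1/m) * CF_t / (1+y/m)^(m*t + 2):
  t = 1.0000: term = 7.947351
  t = 2.0000: term = 22.386905
  t = 3.0000: term = 42.041136
  t = 4.0000: term = 65.792075
  t = 5.0000: term = 2023.183539
Convexity = (1/P) * sum = 2161.351007 / 92.935345 = 23.256502

Answer: Convexity = 23.2565


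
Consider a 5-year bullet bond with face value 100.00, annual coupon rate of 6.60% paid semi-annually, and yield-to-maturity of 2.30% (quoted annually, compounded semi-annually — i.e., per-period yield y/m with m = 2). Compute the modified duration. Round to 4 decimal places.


Answer: Modified duration = 4.3573

Derivation:
Coupon per period c = face * coupon_rate / m = 3.300000
Periods per year m = 2; per-period yield y/m = 0.011500
Number of cashflows N = 10
Cashflows (t years, CF_t, discount factor 1/(1+y/m)^(m*t), PV):
  t = 0.5000: CF_t = 3.300000, DF = 0.988631, PV = 3.262481
  t = 1.0000: CF_t = 3.300000, DF = 0.977391, PV = 3.225389
  t = 1.5000: CF_t = 3.300000, DF = 0.966279, PV = 3.188719
  t = 2.0000: CF_t = 3.300000, DF = 0.955293, PV = 3.152466
  t = 2.5000: CF_t = 3.300000, DF = 0.944432, PV = 3.116625
  t = 3.0000: CF_t = 3.300000, DF = 0.933694, PV = 3.081191
  t = 3.5000: CF_t = 3.300000, DF = 0.923079, PV = 3.046160
  t = 4.0000: CF_t = 3.300000, DF = 0.912584, PV = 3.011528
  t = 4.5000: CF_t = 3.300000, DF = 0.902209, PV = 2.977289
  t = 5.0000: CF_t = 103.300000, DF = 0.891951, PV = 92.138566
Price P = sum_t PV_t = 120.200414
First compute Macaulay numerator sum_t t * PV_t:
  t * PV_t at t = 0.5000: 1.631241
  t * PV_t at t = 1.0000: 3.225389
  t * PV_t at t = 1.5000: 4.783079
  t * PV_t at t = 2.0000: 6.304932
  t * PV_t at t = 2.5000: 7.791562
  t * PV_t at t = 3.0000: 9.243573
  t * PV_t at t = 3.5000: 10.661560
  t * PV_t at t = 4.0000: 12.046110
  t * PV_t at t = 4.5000: 13.397799
  t * PV_t at t = 5.0000: 460.692832
Macaulay duration D = 529.778077 / 120.200414 = 4.407456
Modified duration = D / (1 + y/m) = 4.407456 / (1 + 0.011500) = 4.357347


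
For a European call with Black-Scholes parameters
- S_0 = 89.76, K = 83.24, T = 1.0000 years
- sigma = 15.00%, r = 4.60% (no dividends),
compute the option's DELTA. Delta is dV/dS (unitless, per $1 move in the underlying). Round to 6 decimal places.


Answer: Delta = 0.811762

Derivation:
d1 = 0.8844096017; d2 = 0.7344096017
phi(d1) = 0.2698123113; exp(-qT) = 1.0000000000; exp(-rT) = 0.9550419622
N(d1) = 0.8117624292
Delta = exp(-qT) * N(d1) = 1.0000000000 * 0.8117624292 = 0.811762


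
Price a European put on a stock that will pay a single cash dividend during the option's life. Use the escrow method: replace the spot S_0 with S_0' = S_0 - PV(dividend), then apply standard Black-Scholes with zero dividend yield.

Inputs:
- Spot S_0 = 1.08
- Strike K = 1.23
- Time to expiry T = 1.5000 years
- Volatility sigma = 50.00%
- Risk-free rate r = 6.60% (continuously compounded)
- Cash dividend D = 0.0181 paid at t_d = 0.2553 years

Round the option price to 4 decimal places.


PV(D) = D * exp(-r * t_d) = 0.0181 * 0.98329136 = 0.01779757
S_0' = S_0 - PV(D) = 1.0800 - 0.01779757 = 1.06220243
d1 = (ln(S_0'/K) + (r + sigma^2/2)*T) / (sigma*sqrt(T)) = 0.22834200
d2 = d1 - sigma*sqrt(T) = -0.38403044
exp(-rT) = 0.90574271
N(-d1) = 0.40969019; N(-d2) = 0.64952206
P = K * exp(-rT) * N(-d2) - S_0' * N(-d1) = 1.2300 * 0.90574271 * 0.64952206 - 1.06220243 * 0.40969019 = 0.2884

Answer: Price = 0.2884


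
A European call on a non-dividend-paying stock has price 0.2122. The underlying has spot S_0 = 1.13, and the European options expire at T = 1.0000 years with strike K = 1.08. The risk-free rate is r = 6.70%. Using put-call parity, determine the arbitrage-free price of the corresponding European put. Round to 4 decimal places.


Put-call parity: C - P = S_0 * exp(-qT) - K * exp(-rT).
S_0 * exp(-qT) = 1.1300 * 1.00000000 = 1.13000000
K * exp(-rT) = 1.0800 * 0.93519520 = 1.01001082
P = C - S*exp(-qT) + K*exp(-rT)
P = 0.2122 - 1.13000000 + 1.01001082 = 0.0922

Answer: Put price = 0.0922


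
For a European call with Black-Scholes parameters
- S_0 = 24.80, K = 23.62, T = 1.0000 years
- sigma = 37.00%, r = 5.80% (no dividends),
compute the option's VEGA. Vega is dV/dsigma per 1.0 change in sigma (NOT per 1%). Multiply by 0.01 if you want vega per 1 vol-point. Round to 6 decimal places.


d1 = 0.4735130876; d2 = 0.1035130876
phi(d1) = 0.3566337781; exp(-qT) = 1.0000000000; exp(-rT) = 0.9436499474
Vega = S * exp(-qT) * phi(d1) * sqrt(T) = 24.8000 * 1.0000000000 * 0.3566337781 * 1.0000000000 = 8.844518

Answer: Vega = 8.844518


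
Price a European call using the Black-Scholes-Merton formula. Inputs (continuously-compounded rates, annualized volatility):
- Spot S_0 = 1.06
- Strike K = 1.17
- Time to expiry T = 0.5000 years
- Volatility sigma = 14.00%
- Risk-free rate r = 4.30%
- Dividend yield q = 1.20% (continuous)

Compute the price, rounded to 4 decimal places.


Answer: Price = 0.0121

Derivation:
d1 = (ln(S/K) + (r - q + 0.5*sigma^2) * T) / (sigma * sqrt(T)) = -0.79130139
d2 = d1 - sigma * sqrt(T) = -0.89029634
exp(-rT) = 0.97872948; exp(-qT) = 0.99401796
C = S_0 * exp(-qT) * N(d1) - K * exp(-rT) * N(d2)
N(d1) = 0.21438407; N(d2) = 0.18665339
C = 1.0600 * 0.99401796 * 0.21438407 - 1.1700 * 0.97872948 * 0.18665339 = 0.0121


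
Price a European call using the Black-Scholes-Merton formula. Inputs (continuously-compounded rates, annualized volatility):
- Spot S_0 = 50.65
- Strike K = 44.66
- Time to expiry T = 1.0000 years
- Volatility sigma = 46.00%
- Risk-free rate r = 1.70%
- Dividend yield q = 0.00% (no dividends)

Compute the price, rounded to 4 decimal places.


d1 = (ln(S/K) + (r - q + 0.5*sigma^2) * T) / (sigma * sqrt(T)) = 0.54056736
d2 = d1 - sigma * sqrt(T) = 0.08056736
exp(-rT) = 0.98314368; exp(-qT) = 1.00000000
C = S_0 * exp(-qT) * N(d1) - K * exp(-rT) * N(d2)
N(d1) = 0.70559709; N(d2) = 0.53210699
C = 50.6500 * 1.00000000 * 0.70559709 - 44.6600 * 0.98314368 * 0.53210699 = 12.3752

Answer: Price = 12.3752


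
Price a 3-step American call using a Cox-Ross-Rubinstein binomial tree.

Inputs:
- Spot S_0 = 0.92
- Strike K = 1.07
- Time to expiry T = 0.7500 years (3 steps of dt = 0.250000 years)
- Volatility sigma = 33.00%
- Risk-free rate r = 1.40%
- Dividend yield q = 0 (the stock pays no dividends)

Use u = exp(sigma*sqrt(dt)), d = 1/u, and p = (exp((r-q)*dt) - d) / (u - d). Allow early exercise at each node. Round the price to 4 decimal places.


dt = T/N = 0.250000
u = exp(sigma*sqrt(dt)) = 1.179393; d = 1/u = 0.847894
p = (exp((r-q)*dt) - d) / (u - d) = 0.469420
Discount per step: exp(-r*dt) = 0.996506
Stock lattice S(k, i) with i counting down-moves:
  k=0: S(0,0) = 0.9200
  k=1: S(1,0) = 1.0850; S(1,1) = 0.7801
  k=2: S(2,0) = 1.2797; S(2,1) = 0.9200; S(2,2) = 0.6614
  k=3: S(3,0) = 1.5093; S(3,1) = 1.0850; S(3,2) = 0.7801; S(3,3) = 0.5608
Terminal payoffs V(N, i) = max(S_T - K, 0):
  V(3,0) = 0.439258; V(3,1) = 0.015042; V(3,2) = 0.000000; V(3,3) = 0.000000
Backward induction: V(k, i) = exp(-r*dt) * [p * V(k+1, i) + (1-p) * V(k+1, i+1)]; then take max(V_cont, immediate exercise) for American.
  V(2,0) = exp(-r*dt) * [p*0.439258 + (1-p)*0.015042] = 0.213429; exercise = 0.209691; V(2,0) = max -> 0.213429
  V(2,1) = exp(-r*dt) * [p*0.015042 + (1-p)*0.000000] = 0.007036; exercise = 0.000000; V(2,1) = max -> 0.007036
  V(2,2) = exp(-r*dt) * [p*0.000000 + (1-p)*0.000000] = 0.000000; exercise = 0.000000; V(2,2) = max -> 0.000000
  V(1,0) = exp(-r*dt) * [p*0.213429 + (1-p)*0.007036] = 0.103558; exercise = 0.015042; V(1,0) = max -> 0.103558
  V(1,1) = exp(-r*dt) * [p*0.007036 + (1-p)*0.000000] = 0.003291; exercise = 0.000000; V(1,1) = max -> 0.003291
  V(0,0) = exp(-r*dt) * [p*0.103558 + (1-p)*0.003291] = 0.050183; exercise = 0.000000; V(0,0) = max -> 0.050183

Answer: Price = V(0,0) = 0.0502


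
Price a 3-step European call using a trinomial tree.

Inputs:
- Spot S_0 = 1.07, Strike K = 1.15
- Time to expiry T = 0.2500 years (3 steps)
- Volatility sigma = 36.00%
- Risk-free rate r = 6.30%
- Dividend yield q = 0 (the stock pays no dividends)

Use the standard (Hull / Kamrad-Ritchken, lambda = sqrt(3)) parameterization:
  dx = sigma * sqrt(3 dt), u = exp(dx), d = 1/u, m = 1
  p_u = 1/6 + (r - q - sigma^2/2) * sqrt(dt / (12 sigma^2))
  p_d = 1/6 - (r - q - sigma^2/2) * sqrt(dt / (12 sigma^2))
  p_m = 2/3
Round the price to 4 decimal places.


dt = T/N = 0.083333; dx = sigma*sqrt(3*dt) = 0.180000
u = exp(dx) = 1.197217; d = 1/u = 0.835270
p_u = 0.166250, p_m = 0.666667, p_d = 0.167083
Discount per step: exp(-r*dt) = 0.994764
Stock lattice S(k, j) with j the centered position index:
  k=0: S(0,+0) = 1.0700
  k=1: S(1,-1) = 0.8937; S(1,+0) = 1.0700; S(1,+1) = 1.2810
  k=2: S(2,-2) = 0.7465; S(2,-1) = 0.8937; S(2,+0) = 1.0700; S(2,+1) = 1.2810; S(2,+2) = 1.5337
  k=3: S(3,-3) = 0.6235; S(3,-2) = 0.7465; S(3,-1) = 0.8937; S(3,+0) = 1.0700; S(3,+1) = 1.2810; S(3,+2) = 1.5337; S(3,+3) = 1.8361
Terminal payoffs V(N, j) = max(S_T - K, 0):
  V(3,-3) = 0.000000; V(3,-2) = 0.000000; V(3,-1) = 0.000000; V(3,+0) = 0.000000; V(3,+1) = 0.131023; V(3,+2) = 0.383662; V(3,+3) = 0.686127
Backward induction: V(k, j) = exp(-r*dt) * [p_u * V(k+1, j+1) + p_m * V(k+1, j) + p_d * V(k+1, j-1)]
  V(2,-2) = exp(-r*dt) * [p_u*0.000000 + p_m*0.000000 + p_d*0.000000] = 0.000000
  V(2,-1) = exp(-r*dt) * [p_u*0.000000 + p_m*0.000000 + p_d*0.000000] = 0.000000
  V(2,+0) = exp(-r*dt) * [p_u*0.131023 + p_m*0.000000 + p_d*0.000000] = 0.021668
  V(2,+1) = exp(-r*dt) * [p_u*0.383662 + p_m*0.131023 + p_d*0.000000] = 0.150341
  V(2,+2) = exp(-r*dt) * [p_u*0.686127 + p_m*0.383662 + p_d*0.131023] = 0.389684
  V(1,-1) = exp(-r*dt) * [p_u*0.021668 + p_m*0.000000 + p_d*0.000000] = 0.003584
  V(1,+0) = exp(-r*dt) * [p_u*0.150341 + p_m*0.021668 + p_d*0.000000] = 0.039233
  V(1,+1) = exp(-r*dt) * [p_u*0.389684 + p_m*0.150341 + p_d*0.021668] = 0.167750
  V(0,+0) = exp(-r*dt) * [p_u*0.167750 + p_m*0.039233 + p_d*0.003584] = 0.054357

Answer: Price = V(0,0) = 0.0544


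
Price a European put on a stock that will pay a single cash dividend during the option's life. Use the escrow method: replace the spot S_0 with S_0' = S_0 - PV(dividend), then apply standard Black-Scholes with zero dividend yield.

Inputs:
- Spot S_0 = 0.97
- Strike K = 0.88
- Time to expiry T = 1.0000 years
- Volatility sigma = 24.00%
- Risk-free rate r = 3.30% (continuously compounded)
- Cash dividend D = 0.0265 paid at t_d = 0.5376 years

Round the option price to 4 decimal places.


PV(D) = D * exp(-r * t_d) = 0.0265 * 0.98241564 = 0.02603401
S_0' = S_0 - PV(D) = 0.9700 - 0.02603401 = 0.94396599
d1 = (ln(S_0'/K) + (r + sigma^2/2)*T) / (sigma*sqrt(T)) = 0.54986761
d2 = d1 - sigma*sqrt(T) = 0.30986761
exp(-rT) = 0.96753856
N(-d1) = 0.29120509; N(-d2) = 0.37833082
P = K * exp(-rT) * N(-d2) - S_0' * N(-d1) = 0.8800 * 0.96753856 * 0.37833082 - 0.94396599 * 0.29120509 = 0.0472

Answer: Price = 0.0472


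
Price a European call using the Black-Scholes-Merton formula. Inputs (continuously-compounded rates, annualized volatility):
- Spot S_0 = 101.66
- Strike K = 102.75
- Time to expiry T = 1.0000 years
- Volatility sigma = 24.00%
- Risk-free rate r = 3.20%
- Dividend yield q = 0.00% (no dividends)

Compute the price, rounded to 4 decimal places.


Answer: Price = 10.7185

Derivation:
d1 = (ln(S/K) + (r - q + 0.5*sigma^2) * T) / (sigma * sqrt(T)) = 0.20889608
d2 = d1 - sigma * sqrt(T) = -0.03110392
exp(-rT) = 0.96850658; exp(-qT) = 1.00000000
C = S_0 * exp(-qT) * N(d1) - K * exp(-rT) * N(d2)
N(d1) = 0.58273532; N(d2) = 0.48759333
C = 101.6600 * 1.00000000 * 0.58273532 - 102.7500 * 0.96850658 * 0.48759333 = 10.7185


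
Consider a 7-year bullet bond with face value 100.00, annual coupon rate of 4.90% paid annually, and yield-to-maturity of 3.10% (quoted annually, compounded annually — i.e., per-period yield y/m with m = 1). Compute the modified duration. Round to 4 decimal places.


Answer: Modified duration = 5.9611

Derivation:
Coupon per period c = face * coupon_rate / m = 4.900000
Periods per year m = 1; per-period yield y/m = 0.031000
Number of cashflows N = 7
Cashflows (t years, CF_t, discount factor 1/(1+y/m)^(m*t), PV):
  t = 1.0000: CF_t = 4.900000, DF = 0.969932, PV = 4.752667
  t = 2.0000: CF_t = 4.900000, DF = 0.940768, PV = 4.609765
  t = 3.0000: CF_t = 4.900000, DF = 0.912481, PV = 4.471159
  t = 4.0000: CF_t = 4.900000, DF = 0.885045, PV = 4.336720
  t = 5.0000: CF_t = 4.900000, DF = 0.858434, PV = 4.206324
  t = 6.0000: CF_t = 4.900000, DF = 0.832622, PV = 4.079849
  t = 7.0000: CF_t = 104.900000, DF = 0.807587, PV = 84.715881
Price P = sum_t PV_t = 111.172365
First compute Macaulay numerator sum_t t * PV_t:
  t * PV_t at t = 1.0000: 4.752667
  t * PV_t at t = 2.0000: 9.219529
  t * PV_t at t = 3.0000: 13.413476
  t * PV_t at t = 4.0000: 17.346881
  t * PV_t at t = 5.0000: 21.031622
  t * PV_t at t = 6.0000: 24.479094
  t * PV_t at t = 7.0000: 593.011166
Macaulay duration D = 683.254436 / 111.172365 = 6.145902
Modified duration = D / (1 + y/m) = 6.145902 / (1 + 0.031000) = 5.961107


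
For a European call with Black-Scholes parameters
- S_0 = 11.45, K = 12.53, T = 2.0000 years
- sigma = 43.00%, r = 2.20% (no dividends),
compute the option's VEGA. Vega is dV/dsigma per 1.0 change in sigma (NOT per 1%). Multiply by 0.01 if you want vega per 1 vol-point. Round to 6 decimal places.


d1 = 0.2281882276; d2 = -0.3799236042
phi(d1) = 0.3886898839; exp(-qT) = 1.0000000000; exp(-rT) = 0.9569539575
Vega = S * exp(-qT) * phi(d1) * sqrt(T) = 11.4500 * 1.0000000000 * 0.3886898839 * 1.4142135624 = 6.293956

Answer: Vega = 6.293956


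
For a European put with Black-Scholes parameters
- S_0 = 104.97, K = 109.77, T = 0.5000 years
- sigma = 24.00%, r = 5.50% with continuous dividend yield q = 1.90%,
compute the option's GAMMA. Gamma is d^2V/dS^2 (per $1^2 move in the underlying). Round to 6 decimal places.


Answer: Gamma = 0.022125

Derivation:
d1 = -0.0725531194; d2 = -0.2422587469
phi(d1) = 0.3978936539; exp(-qT) = 0.9905449824; exp(-rT) = 0.9728746826
Gamma = exp(-qT) * phi(d1) / (S * sigma * sqrt(T)) = 0.9905449824 * 0.3978936539 / (104.9700 * 0.2400 * 0.7071067812) = 0.022125


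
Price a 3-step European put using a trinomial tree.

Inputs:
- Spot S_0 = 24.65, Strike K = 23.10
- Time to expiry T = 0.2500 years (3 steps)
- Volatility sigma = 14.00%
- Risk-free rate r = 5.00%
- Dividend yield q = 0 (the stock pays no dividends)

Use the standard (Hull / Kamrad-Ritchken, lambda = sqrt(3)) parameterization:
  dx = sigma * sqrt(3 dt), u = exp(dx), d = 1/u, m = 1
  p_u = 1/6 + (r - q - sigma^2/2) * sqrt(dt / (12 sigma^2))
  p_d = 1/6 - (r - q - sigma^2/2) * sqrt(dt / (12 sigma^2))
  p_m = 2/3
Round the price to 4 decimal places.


Answer: Price = V(0,0) = 0.0994

Derivation:
dt = T/N = 0.083333; dx = sigma*sqrt(3*dt) = 0.070000
u = exp(dx) = 1.072508; d = 1/u = 0.932394
p_u = 0.190595, p_m = 0.666667, p_d = 0.142738
Discount per step: exp(-r*dt) = 0.995842
Stock lattice S(k, j) with j the centered position index:
  k=0: S(0,+0) = 24.6500
  k=1: S(1,-1) = 22.9835; S(1,+0) = 24.6500; S(1,+1) = 26.4373
  k=2: S(2,-2) = 21.4297; S(2,-1) = 22.9835; S(2,+0) = 24.6500; S(2,+1) = 26.4373; S(2,+2) = 28.3542
  k=3: S(3,-3) = 19.9809; S(3,-2) = 21.4297; S(3,-1) = 22.9835; S(3,+0) = 24.6500; S(3,+1) = 26.4373; S(3,+2) = 28.3542; S(3,+3) = 30.4102
Terminal payoffs V(N, j) = max(K - S_T, 0):
  V(3,-3) = 3.119098; V(3,-2) = 1.670319; V(3,-1) = 0.116492; V(3,+0) = 0.000000; V(3,+1) = 0.000000; V(3,+2) = 0.000000; V(3,+3) = 0.000000
Backward induction: V(k, j) = exp(-r*dt) * [p_u * V(k+1, j+1) + p_m * V(k+1, j) + p_d * V(k+1, j-1)]
  V(2,-2) = exp(-r*dt) * [p_u*0.116492 + p_m*1.670319 + p_d*3.119098] = 1.574390
  V(2,-1) = exp(-r*dt) * [p_u*0.000000 + p_m*0.116492 + p_d*1.670319] = 0.314766
  V(2,+0) = exp(-r*dt) * [p_u*0.000000 + p_m*0.000000 + p_d*0.116492] = 0.016559
  V(2,+1) = exp(-r*dt) * [p_u*0.000000 + p_m*0.000000 + p_d*0.000000] = 0.000000
  V(2,+2) = exp(-r*dt) * [p_u*0.000000 + p_m*0.000000 + p_d*0.000000] = 0.000000
  V(1,-1) = exp(-r*dt) * [p_u*0.016559 + p_m*0.314766 + p_d*1.574390] = 0.435905
  V(1,+0) = exp(-r*dt) * [p_u*0.000000 + p_m*0.016559 + p_d*0.314766] = 0.055735
  V(1,+1) = exp(-r*dt) * [p_u*0.000000 + p_m*0.000000 + p_d*0.016559] = 0.002354
  V(0,+0) = exp(-r*dt) * [p_u*0.002354 + p_m*0.055735 + p_d*0.435905] = 0.099411
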